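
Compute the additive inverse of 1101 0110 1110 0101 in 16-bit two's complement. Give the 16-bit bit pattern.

0010100100011011

Invert: 0010100100011010. Add 1: 0010100100011011.
Check: 1101011011100101 = -10523, 0010100100011011 = 10523.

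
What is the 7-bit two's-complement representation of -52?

1001100

|-52| = 52 = 0110100 in 7 bits.
Invert the bits: 1001011. Add 1: 1001100.
Check: 1001100 reads as 76 − 128 = -52.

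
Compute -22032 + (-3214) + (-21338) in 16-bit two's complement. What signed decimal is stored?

18952

-22032 + (-3214) = -25246 (1001110101100010)
-25246 + (-21338) = -46584 → wraps to 18952 (0100101000001000)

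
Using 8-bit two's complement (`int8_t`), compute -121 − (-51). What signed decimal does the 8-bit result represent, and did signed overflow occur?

-121 → 10000111
-51 → 11001101
Subtract via negate-and-add: invert 11001101 + 1 = 00110011 (i.e. 51).
  10000111
+ 00110011
= 10111010
Result 10111010: MSB = 1 → 186 − 256 = -70.
Addends (after negating the subtrahend) have opposite signs, so signed overflow cannot occur.

-70; no overflow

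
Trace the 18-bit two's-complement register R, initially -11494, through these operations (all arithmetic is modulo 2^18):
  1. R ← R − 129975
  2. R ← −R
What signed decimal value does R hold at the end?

-120675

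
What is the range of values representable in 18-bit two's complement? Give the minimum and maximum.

min = -131072, max = 131071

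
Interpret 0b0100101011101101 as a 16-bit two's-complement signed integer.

MSB is 0, so the value is non-negative: 0100101011101101 = 19181.

19181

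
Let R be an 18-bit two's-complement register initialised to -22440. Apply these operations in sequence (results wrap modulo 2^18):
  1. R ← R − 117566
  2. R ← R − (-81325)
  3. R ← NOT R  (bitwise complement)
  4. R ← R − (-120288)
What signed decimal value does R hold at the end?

-83176

Start: R = -22440 = 111010100001011000.
R = -22440 − 117566 = -140006; wraps to 122138 = 011101110100011010
R = 122138 − (-81325) = 203463; wraps to -58681 = 110001101011000111
R = NOT 110001101011000111 = 001110010100111000 = 58680
R = 58680 − (-120288) = 178968; wraps to -83176 = 101011101100011000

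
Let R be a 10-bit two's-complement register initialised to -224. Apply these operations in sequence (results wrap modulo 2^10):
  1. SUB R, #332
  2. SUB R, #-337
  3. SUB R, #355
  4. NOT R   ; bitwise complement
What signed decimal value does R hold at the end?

-451

Start: R = -224 = 1100100000.
R = -224 − 332 = -556; wraps to 468 = 0111010100
R = 468 − (-337) = 805; wraps to -219 = 1100100101
R = -219 − 355 = -574; wraps to 450 = 0111000010
R = NOT 0111000010 = 1000111101 = -451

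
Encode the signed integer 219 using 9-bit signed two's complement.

011011011

219 is non-negative, so write it directly in 9 bits: 011011011.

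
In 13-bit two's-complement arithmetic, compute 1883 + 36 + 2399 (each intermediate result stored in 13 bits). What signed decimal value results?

-3874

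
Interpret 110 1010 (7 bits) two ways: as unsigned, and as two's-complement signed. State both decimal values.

Unsigned: 1101010 = 106.
Signed: MSB=1 → 106 − 128 = -22.

unsigned = 106, signed = -22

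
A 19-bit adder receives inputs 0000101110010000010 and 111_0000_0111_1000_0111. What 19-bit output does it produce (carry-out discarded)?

  0000101110010000010
+ 1110000011110000111
= 1110110010000001001

1110110010000001001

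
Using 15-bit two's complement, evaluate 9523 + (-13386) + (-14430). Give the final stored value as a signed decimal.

14475

9523 + (-13386) = -3863 (111000011101001)
-3863 + (-14430) = -18293 → wraps to 14475 (011100010001011)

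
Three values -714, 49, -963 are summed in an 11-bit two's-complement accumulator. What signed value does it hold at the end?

420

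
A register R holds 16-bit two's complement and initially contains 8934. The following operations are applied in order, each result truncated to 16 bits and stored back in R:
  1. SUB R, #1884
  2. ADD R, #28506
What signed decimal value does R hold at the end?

-29980

Start: R = 8934 = 0010001011100110.
R = 8934 − 1884 = 7050 = 0001101110001010
R = 7050 + 28506 = 35556; wraps to -29980 = 1000101011100100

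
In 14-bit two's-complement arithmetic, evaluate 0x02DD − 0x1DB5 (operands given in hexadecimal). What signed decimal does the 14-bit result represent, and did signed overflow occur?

0x02DD = 00001011011101 = 733 (signed)
0x1DB5 = 01110110110101 = 7605 (signed)
Subtract via negate-and-add: invert 01110110110101 + 1 = 10001001001011 (i.e. -7605).
  00001011011101
+ 10001001001011
= 10010100101000
Result 10010100101000: MSB = 1 → 9512 − 16384 = -6872.
Addends (after negating the subtrahend) have opposite signs, so signed overflow cannot occur.

-6872; no overflow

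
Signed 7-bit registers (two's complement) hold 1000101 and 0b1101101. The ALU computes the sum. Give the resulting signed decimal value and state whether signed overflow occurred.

50; overflow

1000101 = -59 (signed)
0b1101101 → 1101101 = -19 (signed)
  1000101
+ 1101101
= 0110010  (discard carry-out 1)
Result 0110010: MSB = 0 → value 50.
Both addends are negative but the stored result is non-negative: signed overflow. The true value -59 + (-19) = -78 lies outside [-64, 63].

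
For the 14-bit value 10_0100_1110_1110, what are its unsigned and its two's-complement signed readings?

Unsigned: 10010011101110 = 9454.
Signed: MSB=1 → 9454 − 16384 = -6930.

unsigned = 9454, signed = -6930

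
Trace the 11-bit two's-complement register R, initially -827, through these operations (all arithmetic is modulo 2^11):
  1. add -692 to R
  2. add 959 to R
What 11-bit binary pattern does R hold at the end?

10111010000

Start: R = -827 = 10011000101.
R = -827 + (-692) = -1519; wraps to 529 = 01000010001
R = 529 + 959 = 1488; wraps to -560 = 10111010000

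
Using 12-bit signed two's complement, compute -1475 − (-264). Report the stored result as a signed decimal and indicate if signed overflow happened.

-1211; no overflow

-1475 → 101000111101
-264 → 111011111000
Subtract via negate-and-add: invert 111011111000 + 1 = 000100001000 (i.e. 264).
  101000111101
+ 000100001000
= 101101000101
Result 101101000101: MSB = 1 → 2885 − 4096 = -1211.
Addends (after negating the subtrahend) have opposite signs, so signed overflow cannot occur.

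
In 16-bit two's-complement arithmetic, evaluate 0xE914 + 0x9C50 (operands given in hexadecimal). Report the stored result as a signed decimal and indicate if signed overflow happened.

-31388; no overflow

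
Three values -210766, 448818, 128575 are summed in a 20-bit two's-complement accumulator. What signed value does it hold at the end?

366627

-210766 + 448818 = 238052 (00111010000111100100)
238052 + 128575 = 366627 (01011001100000100011)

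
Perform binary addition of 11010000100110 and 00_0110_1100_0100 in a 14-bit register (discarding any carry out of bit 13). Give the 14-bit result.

  11010000100110
+ 00011011000100
= 11101011101010

11101011101010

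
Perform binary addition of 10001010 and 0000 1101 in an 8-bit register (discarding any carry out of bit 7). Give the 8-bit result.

10010111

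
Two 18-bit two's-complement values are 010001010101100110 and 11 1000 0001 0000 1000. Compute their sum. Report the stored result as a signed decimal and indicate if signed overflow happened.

38510; no overflow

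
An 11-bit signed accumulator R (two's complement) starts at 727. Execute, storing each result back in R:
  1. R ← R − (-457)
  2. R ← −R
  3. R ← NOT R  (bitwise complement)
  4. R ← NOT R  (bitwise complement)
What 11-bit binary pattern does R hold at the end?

Start: R = 727 = 01011010111.
R = 727 − (-457) = 1184; wraps to -864 = 10010100000
R = −(-864) = 864 = 01101100000
R = NOT 01101100000 = 10010011111 = -865
R = NOT 10010011111 = 01101100000 = 864

01101100000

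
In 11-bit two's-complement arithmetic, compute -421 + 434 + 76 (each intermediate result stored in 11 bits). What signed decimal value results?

-421 + 434 = 13 (00000001101)
13 + 76 = 89 (00001011001)

89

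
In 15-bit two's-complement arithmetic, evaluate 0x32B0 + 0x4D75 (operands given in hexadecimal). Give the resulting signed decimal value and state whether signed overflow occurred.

37; no overflow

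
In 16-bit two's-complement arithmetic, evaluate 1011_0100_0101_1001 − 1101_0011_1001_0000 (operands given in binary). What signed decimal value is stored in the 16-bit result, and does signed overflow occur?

-7991; no overflow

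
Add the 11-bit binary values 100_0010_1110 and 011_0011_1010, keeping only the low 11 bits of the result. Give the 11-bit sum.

11101101000

  10000101110
+ 01100111010
= 11101101000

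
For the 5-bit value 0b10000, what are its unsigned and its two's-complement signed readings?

Unsigned: 10000 = 16.
Signed: MSB=1 → 16 − 32 = -16.

unsigned = 16, signed = -16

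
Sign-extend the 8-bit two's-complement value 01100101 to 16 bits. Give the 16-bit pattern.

0000000001100101

MSB of 01100101 is 0; replicate it into the new high bits.
00000000|01100101 → 0000000001100101 (still 101).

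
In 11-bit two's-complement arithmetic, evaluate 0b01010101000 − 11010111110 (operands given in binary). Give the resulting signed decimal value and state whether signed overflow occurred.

1002; no overflow

0b01010101000 → 01010101000 = 680 (signed)
11010111110 = -322 (signed)
Subtract via negate-and-add: invert 11010111110 + 1 = 00101000010 (i.e. 322).
  01010101000
+ 00101000010
= 01111101010
Result 01111101010: MSB = 0 → value 1002.
Both addends (after negating the subtrahend) are non-negative and so is the stored result: no signed overflow.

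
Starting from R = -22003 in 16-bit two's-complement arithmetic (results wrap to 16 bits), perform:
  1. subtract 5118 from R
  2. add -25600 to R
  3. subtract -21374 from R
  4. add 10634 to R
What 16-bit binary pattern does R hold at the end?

Start: R = -22003 = 1010101000001101.
R = -22003 − 5118 = -27121 = 1001011000001111
R = -27121 + (-25600) = -52721; wraps to 12815 = 0011001000001111
R = 12815 − (-21374) = 34189; wraps to -31347 = 1000010110001101
R = -31347 + 10634 = -20713 = 1010111100010111

1010111100010111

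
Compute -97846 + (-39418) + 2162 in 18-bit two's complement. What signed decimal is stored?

-97846 + (-39418) = -137264 → wraps to 124880 (011110011111010000)
124880 + 2162 = 127042 (011111000001000010)

127042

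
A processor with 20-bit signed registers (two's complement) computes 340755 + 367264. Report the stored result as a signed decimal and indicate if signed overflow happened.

340755 → 01010011001100010011
367264 → 01011001101010100000
  01010011001100010011
+ 01011001101010100000
= 10101100110110110011
Result 10101100110110110011: MSB = 1 → 708019 − 1048576 = -340557.
Both addends are non-negative but the stored result is negative: signed overflow. The true value 340755 + 367264 = 708019 lies outside [-524288, 524287].

-340557; overflow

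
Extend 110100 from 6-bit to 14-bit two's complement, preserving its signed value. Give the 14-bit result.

MSB of 110100 is 1; replicate it into the new high bits.
11111111|110100 → 11111111110100 (still -12).

11111111110100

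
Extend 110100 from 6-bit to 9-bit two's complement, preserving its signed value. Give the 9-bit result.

111110100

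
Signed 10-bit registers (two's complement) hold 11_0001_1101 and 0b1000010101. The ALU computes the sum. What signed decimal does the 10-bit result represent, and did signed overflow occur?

306; overflow

11_0001_1101 → 1100011101 = -227 (signed)
0b1000010101 → 1000010101 = -491 (signed)
  1100011101
+ 1000010101
= 0100110010  (discard carry-out 1)
Result 0100110010: MSB = 0 → value 306.
Both addends are negative but the stored result is non-negative: signed overflow. The true value -227 + (-491) = -718 lies outside [-512, 511].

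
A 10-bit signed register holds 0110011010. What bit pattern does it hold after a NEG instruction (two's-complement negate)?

1001100110

Invert: 1001100101. Add 1: 1001100110.
Check: 0110011010 = 410, 1001100110 = -410.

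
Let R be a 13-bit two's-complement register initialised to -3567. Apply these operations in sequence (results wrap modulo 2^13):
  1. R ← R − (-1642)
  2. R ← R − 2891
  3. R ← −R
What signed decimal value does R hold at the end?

-3376

Start: R = -3567 = 1001000010001.
R = -3567 − (-1642) = -1925 = 1100001111011
R = -1925 − 2891 = -4816; wraps to 3376 = 0110100110000
R = −(3376) = -3376 = 1001011010000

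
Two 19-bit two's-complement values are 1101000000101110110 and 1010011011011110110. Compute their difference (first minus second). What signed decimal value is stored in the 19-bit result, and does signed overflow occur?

1101000000101110110 = -97930 (signed)
1010011011011110110 = -182538 (signed)
Subtract via negate-and-add: invert 1010011011011110110 + 1 = 0101100100100001010 (i.e. 182538).
  1101000000101110110
+ 0101100100100001010
= 0010100101010000000  (discard carry-out 1)
Result 0010100101010000000: MSB = 0 → value 84608.
Addends (after negating the subtrahend) have opposite signs, so signed overflow cannot occur.

84608; no overflow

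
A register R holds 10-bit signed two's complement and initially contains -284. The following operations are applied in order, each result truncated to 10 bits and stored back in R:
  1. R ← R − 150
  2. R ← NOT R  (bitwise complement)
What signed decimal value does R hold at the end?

433

Start: R = -284 = 1011100100.
R = -284 − 150 = -434 = 1001001110
R = NOT 1001001110 = 0110110001 = 433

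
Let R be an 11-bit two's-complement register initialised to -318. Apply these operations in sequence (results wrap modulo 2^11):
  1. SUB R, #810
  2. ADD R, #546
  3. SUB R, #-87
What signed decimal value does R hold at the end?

Start: R = -318 = 11011000010.
R = -318 − 810 = -1128; wraps to 920 = 01110011000
R = 920 + 546 = 1466; wraps to -582 = 10110111010
R = -582 − (-87) = -495 = 11000010001

-495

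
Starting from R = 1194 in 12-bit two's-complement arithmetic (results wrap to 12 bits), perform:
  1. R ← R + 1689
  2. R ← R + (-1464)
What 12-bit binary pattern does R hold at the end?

010110001011

Start: R = 1194 = 010010101010.
R = 1194 + 1689 = 2883; wraps to -1213 = 101101000011
R = -1213 + (-1464) = -2677; wraps to 1419 = 010110001011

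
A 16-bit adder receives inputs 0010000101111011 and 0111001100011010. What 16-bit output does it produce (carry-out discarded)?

  0010000101111011
+ 0111001100011010
= 1001010010010101

1001010010010101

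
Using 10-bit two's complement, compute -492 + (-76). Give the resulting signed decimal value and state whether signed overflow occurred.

456; overflow

-492 → 1000010100
-76 → 1110110100
  1000010100
+ 1110110100
= 0111001000  (discard carry-out 1)
Result 0111001000: MSB = 0 → value 456.
Both addends are negative but the stored result is non-negative: signed overflow. The true value -492 + (-76) = -568 lies outside [-512, 511].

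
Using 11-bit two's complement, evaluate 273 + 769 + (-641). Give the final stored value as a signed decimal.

273 + 769 = 1042 → wraps to -1006 (10000010010)
-1006 + (-641) = -1647 → wraps to 401 (00110010001)

401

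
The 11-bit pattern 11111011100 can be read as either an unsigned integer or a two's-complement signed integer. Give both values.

unsigned = 2012, signed = -36

Unsigned: 11111011100 = 2012.
Signed: MSB=1 → 2012 − 2048 = -36.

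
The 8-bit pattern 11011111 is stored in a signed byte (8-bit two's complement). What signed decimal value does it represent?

MSB is 1, so the value is negative.
Unsigned reading: 223. Subtract 2^8 = 256: 223 − 256 = -33.

-33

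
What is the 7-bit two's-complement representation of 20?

20 is non-negative, so write it directly in 7 bits: 0010100.

0010100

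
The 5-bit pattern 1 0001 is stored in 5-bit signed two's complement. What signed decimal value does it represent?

-15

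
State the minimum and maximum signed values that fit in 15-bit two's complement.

min = -16384, max = 16383

Minimum: −2^14 = -16384.
Maximum: 2^14 − 1 = 16383.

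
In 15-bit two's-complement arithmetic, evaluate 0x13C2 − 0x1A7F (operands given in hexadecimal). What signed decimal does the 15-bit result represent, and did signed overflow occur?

-1725; no overflow

0x13C2 = 001001111000010 = 5058 (signed)
0x1A7F = 001101001111111 = 6783 (signed)
Subtract via negate-and-add: invert 001101001111111 + 1 = 110010110000001 (i.e. -6783).
  001001111000010
+ 110010110000001
= 111100101000011
Result 111100101000011: MSB = 1 → 31043 − 32768 = -1725.
Addends (after negating the subtrahend) have opposite signs, so signed overflow cannot occur.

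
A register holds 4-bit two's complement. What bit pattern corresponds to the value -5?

1011

|-5| = 5 = 0101 in 4 bits.
Invert the bits: 1010. Add 1: 1011.
Check: 1011 reads as 11 − 16 = -5.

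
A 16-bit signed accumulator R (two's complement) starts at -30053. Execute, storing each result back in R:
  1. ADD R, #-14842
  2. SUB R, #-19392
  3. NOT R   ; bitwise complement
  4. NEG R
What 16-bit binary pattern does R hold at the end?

1001110001100010

Start: R = -30053 = 1000101010011011.
R = -30053 + (-14842) = -44895; wraps to 20641 = 0101000010100001
R = 20641 − (-19392) = 40033; wraps to -25503 = 1001110001100001
R = NOT 1001110001100001 = 0110001110011110 = 25502
R = −(25502) = -25502 = 1001110001100010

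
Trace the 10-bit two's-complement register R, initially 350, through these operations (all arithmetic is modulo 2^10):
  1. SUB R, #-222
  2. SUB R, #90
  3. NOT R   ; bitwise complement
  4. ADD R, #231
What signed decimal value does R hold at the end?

-252

Start: R = 350 = 0101011110.
R = 350 − (-222) = 572; wraps to -452 = 1000111100
R = -452 − 90 = -542; wraps to 482 = 0111100010
R = NOT 0111100010 = 1000011101 = -483
R = -483 + 231 = -252 = 1100000100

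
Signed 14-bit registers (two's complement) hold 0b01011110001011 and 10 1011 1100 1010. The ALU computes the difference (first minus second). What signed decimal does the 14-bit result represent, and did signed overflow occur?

-5183; overflow

0b01011110001011 → 01011110001011 = 6027 (signed)
10 1011 1100 1010 → 10101111001010 = -5174 (signed)
Subtract via negate-and-add: invert 10101111001010 + 1 = 01010000110110 (i.e. 5174).
  01011110001011
+ 01010000110110
= 10101111000001
Result 10101111000001: MSB = 1 → 11201 − 16384 = -5183.
Both addends (after negating the subtrahend) are non-negative but the stored result is negative: signed overflow. The true value 6027 − (-5174) = 11201 lies outside [-8192, 8191].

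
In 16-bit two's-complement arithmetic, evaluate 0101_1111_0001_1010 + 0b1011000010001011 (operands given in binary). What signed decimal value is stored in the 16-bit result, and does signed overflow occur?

4005; no overflow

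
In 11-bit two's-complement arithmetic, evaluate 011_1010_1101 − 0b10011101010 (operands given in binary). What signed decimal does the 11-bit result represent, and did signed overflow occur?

011_1010_1101 → 01110101101 = 941 (signed)
0b10011101010 → 10011101010 = -790 (signed)
Subtract via negate-and-add: invert 10011101010 + 1 = 01100010110 (i.e. 790).
  01110101101
+ 01100010110
= 11011000011
Result 11011000011: MSB = 1 → 1731 − 2048 = -317.
Both addends (after negating the subtrahend) are non-negative but the stored result is negative: signed overflow. The true value 941 − (-790) = 1731 lies outside [-1024, 1023].

-317; overflow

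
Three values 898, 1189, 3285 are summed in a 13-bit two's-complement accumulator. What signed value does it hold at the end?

898 + 1189 = 2087 (0100000100111)
2087 + 3285 = 5372 → wraps to -2820 (1010011111100)

-2820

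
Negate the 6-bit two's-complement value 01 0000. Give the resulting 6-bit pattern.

110000

Invert: 101111. Add 1: 110000.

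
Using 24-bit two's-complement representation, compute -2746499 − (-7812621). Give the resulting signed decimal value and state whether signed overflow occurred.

-2746499 → 110101100001011101111101
-7812621 → 100010001100100111110011
Subtract via negate-and-add: invert 100010001100100111110011 + 1 = 011101110011011000001101 (i.e. 7812621).
  110101100001011101111101
+ 011101110011011000001101
= 010011010100110110001010  (discard carry-out 1)
Result 010011010100110110001010: MSB = 0 → value 5066122.
Addends (after negating the subtrahend) have opposite signs, so signed overflow cannot occur.

5066122; no overflow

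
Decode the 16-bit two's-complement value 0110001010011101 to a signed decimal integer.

25245

MSB is 0, so the value is non-negative: 0110001010011101 = 25245.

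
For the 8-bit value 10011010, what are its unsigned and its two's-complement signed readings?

unsigned = 154, signed = -102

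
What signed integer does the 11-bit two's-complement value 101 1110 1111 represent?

-529

MSB is 1, so the value is negative.
Invert: 01000010000. Add 1: 01000010001 = 529. So the value is −529.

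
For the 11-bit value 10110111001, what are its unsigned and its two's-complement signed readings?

Unsigned: 10110111001 = 1465.
Signed: MSB=1 → 1465 − 2048 = -583.

unsigned = 1465, signed = -583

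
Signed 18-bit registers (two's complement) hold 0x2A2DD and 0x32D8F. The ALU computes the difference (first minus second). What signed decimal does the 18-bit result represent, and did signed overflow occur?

0x2A2DD = 101010001011011101 = -89379 (signed)
0x32D8F = 110010110110001111 = -53873 (signed)
Subtract via negate-and-add: invert 110010110110001111 + 1 = 001101001001110001 (i.e. 53873).
  101010001011011101
+ 001101001001110001
= 110111010101001110
Result 110111010101001110: MSB = 1 → 226638 − 262144 = -35506.
Addends (after negating the subtrahend) have opposite signs, so signed overflow cannot occur.

-35506; no overflow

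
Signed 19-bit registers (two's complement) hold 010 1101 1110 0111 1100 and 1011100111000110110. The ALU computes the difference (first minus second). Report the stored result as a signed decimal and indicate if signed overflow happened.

-192442; overflow

010 1101 1110 0111 1100 → 0101101111001111100 = 188028 (signed)
1011100111000110110 = -143818 (signed)
Subtract via negate-and-add: invert 1011100111000110110 + 1 = 0100011000111001010 (i.e. 143818).
  0101101111001111100
+ 0100011000111001010
= 1010001000001000110
Result 1010001000001000110: MSB = 1 → 331846 − 524288 = -192442.
Both addends (after negating the subtrahend) are non-negative but the stored result is negative: signed overflow. The true value 188028 − (-143818) = 331846 lies outside [-262144, 262143].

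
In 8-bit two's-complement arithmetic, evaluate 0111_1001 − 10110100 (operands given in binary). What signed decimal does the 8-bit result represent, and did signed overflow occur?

-59; overflow

0111_1001 → 01111001 = 121 (signed)
10110100 = -76 (signed)
Subtract via negate-and-add: invert 10110100 + 1 = 01001100 (i.e. 76).
  01111001
+ 01001100
= 11000101
Result 11000101: MSB = 1 → 197 − 256 = -59.
Both addends (after negating the subtrahend) are non-negative but the stored result is negative: signed overflow. The true value 121 − (-76) = 197 lies outside [-128, 127].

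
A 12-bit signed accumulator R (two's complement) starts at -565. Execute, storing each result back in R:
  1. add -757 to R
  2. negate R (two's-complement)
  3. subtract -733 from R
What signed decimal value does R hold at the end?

Start: R = -565 = 110111001011.
R = -565 + (-757) = -1322 = 101011010110
R = −(-1322) = 1322 = 010100101010
R = 1322 − (-733) = 2055; wraps to -2041 = 100000000111

-2041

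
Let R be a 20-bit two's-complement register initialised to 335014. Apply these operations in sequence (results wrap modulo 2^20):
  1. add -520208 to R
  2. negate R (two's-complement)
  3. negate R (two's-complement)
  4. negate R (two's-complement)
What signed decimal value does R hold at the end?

Start: R = 335014 = 01010001110010100110.
R = 335014 + (-520208) = -185194 = 11010010110010010110
R = −(-185194) = 185194 = 00101101001101101010
R = −(185194) = -185194 = 11010010110010010110
R = −(-185194) = 185194 = 00101101001101101010

185194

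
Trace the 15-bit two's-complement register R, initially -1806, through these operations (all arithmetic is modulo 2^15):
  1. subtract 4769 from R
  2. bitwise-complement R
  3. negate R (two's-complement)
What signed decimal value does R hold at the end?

-6574

Start: R = -1806 = 111100011110010.
R = -1806 − 4769 = -6575 = 110011001010001
R = NOT 110011001010001 = 001100110101110 = 6574
R = −(6574) = -6574 = 110011001010010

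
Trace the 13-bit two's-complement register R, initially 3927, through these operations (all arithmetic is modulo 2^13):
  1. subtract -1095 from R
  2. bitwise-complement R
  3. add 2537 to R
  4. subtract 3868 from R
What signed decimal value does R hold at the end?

1838

Start: R = 3927 = 0111101010111.
R = 3927 − (-1095) = 5022; wraps to -3170 = 1001110011110
R = NOT 1001110011110 = 0110001100001 = 3169
R = 3169 + 2537 = 5706; wraps to -2486 = 1011001001010
R = -2486 − 3868 = -6354; wraps to 1838 = 0011100101110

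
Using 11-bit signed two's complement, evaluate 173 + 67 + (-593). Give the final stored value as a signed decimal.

-353

173 + 67 = 240 (00011110000)
240 + (-593) = -353 (11010011111)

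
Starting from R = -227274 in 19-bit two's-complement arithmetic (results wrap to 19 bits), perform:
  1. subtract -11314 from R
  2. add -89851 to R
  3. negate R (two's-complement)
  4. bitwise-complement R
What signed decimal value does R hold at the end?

218476

Start: R = -227274 = 1001000100000110110.
R = -227274 − (-11314) = -215960 = 1001011010001101000
R = -215960 + (-89851) = -305811; wraps to 218477 = 0110101010101101101
R = −(218477) = -218477 = 1001010101010010011
R = NOT 1001010101010010011 = 0110101010101101100 = 218476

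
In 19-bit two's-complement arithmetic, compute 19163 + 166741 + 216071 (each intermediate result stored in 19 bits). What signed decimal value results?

19163 + 166741 = 185904 (0101101011000110000)
185904 + 216071 = 401975 → wraps to -122313 (1100010001000110111)

-122313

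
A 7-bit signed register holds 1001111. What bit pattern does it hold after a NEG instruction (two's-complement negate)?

Invert: 0110000. Add 1: 0110001.
Check: 1001111 = -49, 0110001 = 49.

0110001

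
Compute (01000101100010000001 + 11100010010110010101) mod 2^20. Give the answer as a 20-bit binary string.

00100111111000010110

  01000101100010000001
+ 11100010010110010101
= 00100111111000010110  (discard carry-out 1)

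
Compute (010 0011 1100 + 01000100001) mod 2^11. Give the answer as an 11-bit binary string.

10001011101

  01000111100
+ 01000100001
= 10001011101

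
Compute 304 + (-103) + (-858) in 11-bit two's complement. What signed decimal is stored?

304 + (-103) = 201 (00011001001)
201 + (-858) = -657 (10101101111)

-657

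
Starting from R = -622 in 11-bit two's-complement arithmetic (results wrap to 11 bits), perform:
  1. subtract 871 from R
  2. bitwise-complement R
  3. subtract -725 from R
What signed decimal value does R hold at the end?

169

Start: R = -622 = 10110010010.
R = -622 − 871 = -1493; wraps to 555 = 01000101011
R = NOT 01000101011 = 10111010100 = -556
R = -556 − (-725) = 169 = 00010101001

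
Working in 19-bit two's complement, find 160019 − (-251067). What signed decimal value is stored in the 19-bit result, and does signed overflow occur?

-113202; overflow

160019 → 0100111000100010011
-251067 → 1000010101101000101
Subtract via negate-and-add: invert 1000010101101000101 + 1 = 0111101010010111011 (i.e. 251067).
  0100111000100010011
+ 0111101010010111011
= 1100100010111001110
Result 1100100010111001110: MSB = 1 → 411086 − 524288 = -113202.
Both addends (after negating the subtrahend) are non-negative but the stored result is negative: signed overflow. The true value 160019 − (-251067) = 411086 lies outside [-262144, 262143].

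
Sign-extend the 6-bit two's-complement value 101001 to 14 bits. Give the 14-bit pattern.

11111111101001

MSB of 101001 is 1; replicate it into the new high bits.
11111111|101001 → 11111111101001 (still -23).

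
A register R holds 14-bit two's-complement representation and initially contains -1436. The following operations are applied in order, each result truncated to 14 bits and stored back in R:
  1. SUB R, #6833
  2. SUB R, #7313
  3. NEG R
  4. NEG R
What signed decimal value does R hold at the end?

802

Start: R = -1436 = 11101001100100.
R = -1436 − 6833 = -8269; wraps to 8115 = 01111110110011
R = 8115 − 7313 = 802 = 00001100100010
R = −(802) = -802 = 11110011011110
R = −(-802) = 802 = 00001100100010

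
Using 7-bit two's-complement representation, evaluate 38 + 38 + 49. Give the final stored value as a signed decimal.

38 + 38 = 76 → wraps to -52 (1001100)
-52 + 49 = -3 (1111101)

-3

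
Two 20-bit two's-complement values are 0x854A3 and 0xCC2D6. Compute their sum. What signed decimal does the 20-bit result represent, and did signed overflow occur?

0x854A3 = 10000101010010100011 = -502621 (signed)
0xCC2D6 = 11001100001011010110 = -212266 (signed)
  10000101010010100011
+ 11001100001011010110
= 01010001011101111001  (discard carry-out 1)
Result 01010001011101111001: MSB = 0 → value 333689.
Both addends are negative but the stored result is non-negative: signed overflow. The true value -502621 + (-212266) = -714887 lies outside [-524288, 524287].

333689; overflow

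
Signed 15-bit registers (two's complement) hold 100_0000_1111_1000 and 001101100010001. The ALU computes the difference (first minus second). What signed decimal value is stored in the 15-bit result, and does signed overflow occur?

9703; overflow

100_0000_1111_1000 → 100000011111000 = -16136 (signed)
001101100010001 = 6929 (signed)
Subtract via negate-and-add: invert 001101100010001 + 1 = 110010011101111 (i.e. -6929).
  100000011111000
+ 110010011101111
= 010010111100111  (discard carry-out 1)
Result 010010111100111: MSB = 0 → value 9703.
Both addends (after negating the subtrahend) are negative but the stored result is non-negative: signed overflow. The true value -16136 − 6929 = -23065 lies outside [-16384, 16383].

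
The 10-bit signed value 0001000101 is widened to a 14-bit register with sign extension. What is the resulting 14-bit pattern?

00000001000101

MSB of 0001000101 is 0; replicate it into the new high bits.
0000|0001000101 → 00000001000101 (still 69).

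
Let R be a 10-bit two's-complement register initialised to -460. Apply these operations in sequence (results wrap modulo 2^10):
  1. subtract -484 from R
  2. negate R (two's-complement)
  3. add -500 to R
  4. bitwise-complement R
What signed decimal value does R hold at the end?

-501

Start: R = -460 = 1000110100.
R = -460 − (-484) = 24 = 0000011000
R = −(24) = -24 = 1111101000
R = -24 + (-500) = -524; wraps to 500 = 0111110100
R = NOT 0111110100 = 1000001011 = -501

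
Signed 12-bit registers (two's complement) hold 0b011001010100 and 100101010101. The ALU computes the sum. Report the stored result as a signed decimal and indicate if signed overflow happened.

0b011001010100 → 011001010100 = 1620 (signed)
100101010101 = -1707 (signed)
  011001010100
+ 100101010101
= 111110101001
Result 111110101001: MSB = 1 → 4009 − 4096 = -87.
Addends have opposite signs, so signed overflow cannot occur.

-87; no overflow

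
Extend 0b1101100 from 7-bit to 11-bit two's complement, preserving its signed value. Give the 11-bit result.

MSB of 1101100 is 1; replicate it into the new high bits.
1111|1101100 → 11111101100 (still -20).

11111101100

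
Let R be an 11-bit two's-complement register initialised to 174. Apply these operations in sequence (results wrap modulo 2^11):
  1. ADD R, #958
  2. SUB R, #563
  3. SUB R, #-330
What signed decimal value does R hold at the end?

Start: R = 174 = 00010101110.
R = 174 + 958 = 1132; wraps to -916 = 10001101100
R = -916 − 563 = -1479; wraps to 569 = 01000111001
R = 569 − (-330) = 899 = 01110000011

899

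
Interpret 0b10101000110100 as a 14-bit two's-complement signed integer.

MSB is 1, so the value is negative.
Unsigned reading: 10804. Subtract 2^14 = 16384: 10804 − 16384 = -5580.

-5580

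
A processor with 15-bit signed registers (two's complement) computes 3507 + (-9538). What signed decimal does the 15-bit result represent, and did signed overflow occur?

-6031; no overflow

3507 → 000110110110011
-9538 → 101101010111110
  000110110110011
+ 101101010111110
= 110100001110001
Result 110100001110001: MSB = 1 → 26737 − 32768 = -6031.
Addends have opposite signs, so signed overflow cannot occur.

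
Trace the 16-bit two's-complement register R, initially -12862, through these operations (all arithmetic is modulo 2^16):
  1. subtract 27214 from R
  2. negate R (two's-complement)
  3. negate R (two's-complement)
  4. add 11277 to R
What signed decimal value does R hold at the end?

Start: R = -12862 = 1100110111000010.
R = -12862 − 27214 = -40076; wraps to 25460 = 0110001101110100
R = −(25460) = -25460 = 1001110010001100
R = −(-25460) = 25460 = 0110001101110100
R = 25460 + 11277 = 36737; wraps to -28799 = 1000111110000001

-28799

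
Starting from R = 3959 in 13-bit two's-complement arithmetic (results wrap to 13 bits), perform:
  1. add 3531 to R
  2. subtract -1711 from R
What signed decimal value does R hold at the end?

Start: R = 3959 = 0111101110111.
R = 3959 + 3531 = 7490; wraps to -702 = 1110101000010
R = -702 − (-1711) = 1009 = 0001111110001

1009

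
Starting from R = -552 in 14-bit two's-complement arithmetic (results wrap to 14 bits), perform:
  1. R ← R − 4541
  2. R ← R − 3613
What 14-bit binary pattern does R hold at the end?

01110111111110

Start: R = -552 = 11110111011000.
R = -552 − 4541 = -5093 = 10110000011011
R = -5093 − 3613 = -8706; wraps to 7678 = 01110111111110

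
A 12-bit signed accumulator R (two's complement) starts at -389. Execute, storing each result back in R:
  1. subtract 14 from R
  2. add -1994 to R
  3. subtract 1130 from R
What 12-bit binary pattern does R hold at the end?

Start: R = -389 = 111001111011.
R = -389 − 14 = -403 = 111001101101
R = -403 + (-1994) = -2397; wraps to 1699 = 011010100011
R = 1699 − 1130 = 569 = 001000111001

001000111001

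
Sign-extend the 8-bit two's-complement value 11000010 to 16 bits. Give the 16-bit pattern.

1111111111000010

MSB of 11000010 is 1; replicate it into the new high bits.
11111111|11000010 → 1111111111000010 (still -62).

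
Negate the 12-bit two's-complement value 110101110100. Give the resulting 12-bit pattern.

001010001100

Invert: 001010001011. Add 1: 001010001100.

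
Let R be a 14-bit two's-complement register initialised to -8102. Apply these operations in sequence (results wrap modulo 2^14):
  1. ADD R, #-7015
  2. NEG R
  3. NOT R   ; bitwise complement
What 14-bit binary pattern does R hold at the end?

00010011110010

Start: R = -8102 = 10000001011010.
R = -8102 + (-7015) = -15117; wraps to 1267 = 00010011110011
R = −(1267) = -1267 = 11101100001101
R = NOT 11101100001101 = 00010011110010 = 1266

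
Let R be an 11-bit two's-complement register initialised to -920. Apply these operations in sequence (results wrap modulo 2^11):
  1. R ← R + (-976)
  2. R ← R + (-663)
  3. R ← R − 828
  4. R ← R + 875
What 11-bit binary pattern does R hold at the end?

Start: R = -920 = 10001101000.
R = -920 + (-976) = -1896; wraps to 152 = 00010011000
R = 152 + (-663) = -511 = 11000000001
R = -511 − 828 = -1339; wraps to 709 = 01011000101
R = 709 + 875 = 1584; wraps to -464 = 11000110000

11000110000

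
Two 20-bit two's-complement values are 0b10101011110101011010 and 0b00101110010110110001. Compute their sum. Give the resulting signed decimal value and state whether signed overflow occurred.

-154869; no overflow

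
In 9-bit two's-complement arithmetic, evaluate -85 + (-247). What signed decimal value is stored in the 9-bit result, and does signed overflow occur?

-85 → 110101011
-247 → 100001001
  110101011
+ 100001001
= 010110100  (discard carry-out 1)
Result 010110100: MSB = 0 → value 180.
Both addends are negative but the stored result is non-negative: signed overflow. The true value -85 + (-247) = -332 lies outside [-256, 255].

180; overflow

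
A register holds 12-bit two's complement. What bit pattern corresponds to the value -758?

110100001010

|-758| = 758 = 001011110110 in 12 bits.
Invert the bits: 110100001001. Add 1: 110100001010.
Check: 110100001010 reads as 3338 − 4096 = -758.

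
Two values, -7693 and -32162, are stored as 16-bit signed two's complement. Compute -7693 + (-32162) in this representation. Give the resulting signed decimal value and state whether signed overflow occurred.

25681; overflow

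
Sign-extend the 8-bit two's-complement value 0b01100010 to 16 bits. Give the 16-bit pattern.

0000000001100010

MSB of 01100010 is 0; replicate it into the new high bits.
00000000|01100010 → 0000000001100010 (still 98).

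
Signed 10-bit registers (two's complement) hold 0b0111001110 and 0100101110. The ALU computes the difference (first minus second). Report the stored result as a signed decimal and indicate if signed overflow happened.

160; no overflow

0b0111001110 → 0111001110 = 462 (signed)
0100101110 = 302 (signed)
Subtract via negate-and-add: invert 0100101110 + 1 = 1011010010 (i.e. -302).
  0111001110
+ 1011010010
= 0010100000  (discard carry-out 1)
Result 0010100000: MSB = 0 → value 160.
Addends (after negating the subtrahend) have opposite signs, so signed overflow cannot occur.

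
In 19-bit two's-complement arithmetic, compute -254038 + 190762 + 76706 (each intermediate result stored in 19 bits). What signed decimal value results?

13430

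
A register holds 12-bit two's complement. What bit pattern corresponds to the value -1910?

100010001010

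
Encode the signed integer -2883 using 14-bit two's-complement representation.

11010010111101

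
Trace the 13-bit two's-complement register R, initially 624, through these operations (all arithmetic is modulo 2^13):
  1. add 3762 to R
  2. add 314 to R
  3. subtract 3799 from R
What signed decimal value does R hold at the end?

901

Start: R = 624 = 0001001110000.
R = 624 + 3762 = 4386; wraps to -3806 = 1000100100010
R = -3806 + 314 = -3492 = 1001001011100
R = -3492 − 3799 = -7291; wraps to 901 = 0001110000101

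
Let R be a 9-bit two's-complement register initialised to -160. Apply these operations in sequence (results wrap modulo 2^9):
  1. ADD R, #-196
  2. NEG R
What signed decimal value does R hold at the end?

-156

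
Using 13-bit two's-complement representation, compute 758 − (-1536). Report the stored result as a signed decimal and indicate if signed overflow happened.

2294; no overflow

758 → 0001011110110
-1536 → 1101000000000
Subtract via negate-and-add: invert 1101000000000 + 1 = 0011000000000 (i.e. 1536).
  0001011110110
+ 0011000000000
= 0100011110110
Result 0100011110110: MSB = 0 → value 2294.
Both addends (after negating the subtrahend) are non-negative and so is the stored result: no signed overflow.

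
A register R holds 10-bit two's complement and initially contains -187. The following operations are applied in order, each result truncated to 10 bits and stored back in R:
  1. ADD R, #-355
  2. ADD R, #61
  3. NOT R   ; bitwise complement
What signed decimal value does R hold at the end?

480

Start: R = -187 = 1101000101.
R = -187 + (-355) = -542; wraps to 482 = 0111100010
R = 482 + 61 = 543; wraps to -481 = 1000011111
R = NOT 1000011111 = 0111100000 = 480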